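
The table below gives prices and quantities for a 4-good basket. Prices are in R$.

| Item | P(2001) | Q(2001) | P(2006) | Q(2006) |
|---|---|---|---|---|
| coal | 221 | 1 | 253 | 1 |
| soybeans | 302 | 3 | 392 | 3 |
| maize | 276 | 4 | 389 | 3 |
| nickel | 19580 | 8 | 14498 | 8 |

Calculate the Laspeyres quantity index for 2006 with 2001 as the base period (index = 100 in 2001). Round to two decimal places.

99.83

Laspeyres quantity index uses base-period prices as weights.
ΣP(2001)·Q(2006) = 221×1 + 302×3 + 276×3 + 19580×8 = 221 + 906 + 828 + 156640 = 158595
ΣP(2001)·Q(2001) = 221×1 + 302×3 + 276×4 + 19580×8 = 221 + 906 + 1104 + 156640 = 158871
Index = 158595 / 158871 × 100 = 99.8263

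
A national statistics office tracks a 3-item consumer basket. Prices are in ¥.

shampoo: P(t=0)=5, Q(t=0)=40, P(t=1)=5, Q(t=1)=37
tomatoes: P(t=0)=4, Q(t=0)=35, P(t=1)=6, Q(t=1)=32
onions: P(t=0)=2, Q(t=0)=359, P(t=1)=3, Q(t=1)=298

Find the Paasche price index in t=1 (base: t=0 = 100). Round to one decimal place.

139.8

Paasche price index uses current-period quantities as weights.
ΣP(t=1)·Q(t=1) = 5×37 + 6×32 + 3×298 = 185 + 192 + 894 = 1271
ΣP(t=0)·Q(t=1) = 5×37 + 4×32 + 2×298 = 185 + 128 + 596 = 909
Index = 1271 / 909 × 100 = 139.8240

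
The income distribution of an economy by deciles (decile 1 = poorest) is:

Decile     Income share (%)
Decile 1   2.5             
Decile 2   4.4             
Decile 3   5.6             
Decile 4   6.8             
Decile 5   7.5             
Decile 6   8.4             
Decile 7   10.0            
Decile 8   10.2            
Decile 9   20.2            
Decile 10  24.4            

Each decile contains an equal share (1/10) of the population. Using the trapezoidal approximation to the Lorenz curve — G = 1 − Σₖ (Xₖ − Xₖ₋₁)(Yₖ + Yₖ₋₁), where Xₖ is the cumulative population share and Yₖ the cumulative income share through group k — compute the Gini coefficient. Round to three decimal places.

Cumulative income shares Yₖ: 0.0250, 0.0690, 0.1250, 0.1930, 0.2680, 0.3520, 0.4520, 0.5540, 0.7560, 1.0000
Σ (Xₖ−Xₖ₋₁)(Yₖ+Yₖ₋₁) = (1/10)(0.0250+0.0000) + (1/10)(0.0690+0.0250) + (1/10)(0.1250+0.0690) + (1/10)(0.1930+0.1250) + (1/10)(0.2680+0.1930) + (1/10)(0.3520+0.2680) + (1/10)(0.4520+0.3520) + (1/10)(0.5540+0.4520) + (1/10)(0.7560+0.5540) + (1/10)(1.0000+0.7560)
  = 0.0025 + 0.0094 + 0.0194 + 0.0318 + 0.0461 + 0.0620 + 0.0804 + 0.1006 + 0.1310 + 0.1756 = 0.6588
G = 1 − 0.6588 = 0.3412

0.341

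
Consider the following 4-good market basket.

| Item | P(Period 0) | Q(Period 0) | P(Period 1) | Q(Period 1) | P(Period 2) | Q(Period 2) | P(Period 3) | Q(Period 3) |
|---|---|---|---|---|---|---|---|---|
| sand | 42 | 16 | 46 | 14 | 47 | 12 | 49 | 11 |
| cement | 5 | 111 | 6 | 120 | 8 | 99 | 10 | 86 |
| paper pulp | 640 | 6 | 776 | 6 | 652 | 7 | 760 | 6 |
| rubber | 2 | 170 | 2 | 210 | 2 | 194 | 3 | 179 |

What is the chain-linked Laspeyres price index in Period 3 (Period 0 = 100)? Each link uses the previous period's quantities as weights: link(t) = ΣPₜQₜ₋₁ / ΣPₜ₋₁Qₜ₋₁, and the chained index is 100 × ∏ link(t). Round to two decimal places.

Link Period 0→Period 1:
ΣP(Period 1)Q(Period 0) = 46×16 + 6×111 + 776×6 + 2×170 = 736 + 666 + 4656 + 340 = 6398
ΣP(Period 0)Q(Period 0) = 42×16 + 5×111 + 640×6 + 2×170 = 672 + 555 + 3840 + 340 = 5407
link = 6398/5407 = 1.183281
Link Period 1→Period 2:
ΣP(Period 2)Q(Period 1) = 47×14 + 8×120 + 652×6 + 2×210 = 658 + 960 + 3912 + 420 = 5950
ΣP(Period 1)Q(Period 1) = 46×14 + 6×120 + 776×6 + 2×210 = 644 + 720 + 4656 + 420 = 6440
link = 5950/6440 = 0.923913
Link Period 2→Period 3:
ΣP(Period 3)Q(Period 2) = 49×12 + 10×99 + 760×7 + 3×194 = 588 + 990 + 5320 + 582 = 7480
ΣP(Period 2)Q(Period 2) = 47×12 + 8×99 + 652×7 + 2×194 = 564 + 792 + 4564 + 388 = 6308
link = 7480/6308 = 1.185796
Chained index = 100 × 1.183281 × 0.923913 × 1.185796 = 129.6370

129.64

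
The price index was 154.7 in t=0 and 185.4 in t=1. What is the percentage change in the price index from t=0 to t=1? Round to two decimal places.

19.84%

Change = (185.4 − 154.7) / 154.7 × 100
       = 30.7 / 154.7 × 100 = 19.8449%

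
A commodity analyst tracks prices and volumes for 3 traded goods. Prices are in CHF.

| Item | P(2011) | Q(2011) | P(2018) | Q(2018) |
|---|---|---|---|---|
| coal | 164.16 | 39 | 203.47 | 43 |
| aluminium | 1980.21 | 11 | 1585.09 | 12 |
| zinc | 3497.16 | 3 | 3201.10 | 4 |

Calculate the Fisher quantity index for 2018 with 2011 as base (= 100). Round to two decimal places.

Laspeyres component (base-period weights):
ΣP(2011)Q(2018) = 164.16×43 + 1980.21×12 + 3497.16×4 = 7058.88 + 23762.52 + 13988.64 = 44810.04
ΣP(2011)Q(2011) = 164.16×39 + 1980.21×11 + 3497.16×3 = 6402.24 + 21782.31 + 10491.48 = 38676.03
L = 44810.04 / 38676.03 × 100 = 115.8600
Paasche component (current-period weights):
ΣP(2018)Q(2018) = 203.47×43 + 1585.09×12 + 3201.10×4 = 8749.21 + 19021.08 + 12804.4 = 40574.69
ΣP(2018)Q(2011) = 203.47×39 + 1585.09×11 + 3201.10×3 = 7935.33 + 17435.99 + 9603.3 = 34974.62
P = 40574.69 / 34974.62 × 100 = 116.0118
Fisher = √(L × P) = √(115.8600 × 116.0118) = 115.9359

115.94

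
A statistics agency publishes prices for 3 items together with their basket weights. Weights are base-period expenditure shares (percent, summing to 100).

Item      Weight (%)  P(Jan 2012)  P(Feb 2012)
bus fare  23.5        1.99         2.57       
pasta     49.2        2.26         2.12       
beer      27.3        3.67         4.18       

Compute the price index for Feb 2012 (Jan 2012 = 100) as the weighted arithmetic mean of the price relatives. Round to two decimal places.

107.60

bus fare: 23.5 × (2.57/1.99) = 23.5 × 1.291457 = 30.3492
pasta: 49.2 × (2.12/2.26) = 49.2 × 0.938053 = 46.1522
beer: 27.3 × (4.18/3.67) = 27.3 × 1.138965 = 31.0937
Index = Σ wᵢ·(p₁ᵢ/p₀ᵢ) = 30.3492 + 46.1522 + 31.0937 = 107.5952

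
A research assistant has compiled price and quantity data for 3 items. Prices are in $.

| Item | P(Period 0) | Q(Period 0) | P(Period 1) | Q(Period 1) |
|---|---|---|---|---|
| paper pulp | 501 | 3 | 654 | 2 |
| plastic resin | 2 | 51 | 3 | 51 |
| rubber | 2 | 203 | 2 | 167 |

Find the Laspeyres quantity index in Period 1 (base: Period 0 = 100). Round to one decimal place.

Laspeyres quantity index uses base-period prices as weights.
ΣP(Period 0)·Q(Period 1) = 501×2 + 2×51 + 2×167 = 1002 + 102 + 334 = 1438
ΣP(Period 0)·Q(Period 0) = 501×3 + 2×51 + 2×203 = 1503 + 102 + 406 = 2011
Index = 1438 / 2011 × 100 = 71.5067

71.5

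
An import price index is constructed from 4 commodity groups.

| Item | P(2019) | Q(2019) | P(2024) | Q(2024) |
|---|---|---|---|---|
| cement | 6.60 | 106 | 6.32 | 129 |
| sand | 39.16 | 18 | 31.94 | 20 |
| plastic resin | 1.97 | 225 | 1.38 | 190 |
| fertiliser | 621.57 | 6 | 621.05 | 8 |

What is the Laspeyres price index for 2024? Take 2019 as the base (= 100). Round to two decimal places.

94.70

Laspeyres price index uses base-period quantities as weights.
ΣP(2024)·Q(2019) = 6.32×106 + 31.94×18 + 1.38×225 + 621.05×6 = 669.92 + 574.92 + 310.5 + 3726.3 = 5281.64
ΣP(2019)·Q(2019) = 6.60×106 + 39.16×18 + 1.97×225 + 621.57×6 = 699.6 + 704.88 + 443.25 + 3729.42 = 5577.15
Index = 5281.64 / 5577.15 × 100 = 94.7014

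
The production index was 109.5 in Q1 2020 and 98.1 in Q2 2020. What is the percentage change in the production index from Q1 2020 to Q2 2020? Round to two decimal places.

-10.41%

Change = (98.1 − 109.5) / 109.5 × 100
       = -11.4 / 109.5 × 100 = -10.4110%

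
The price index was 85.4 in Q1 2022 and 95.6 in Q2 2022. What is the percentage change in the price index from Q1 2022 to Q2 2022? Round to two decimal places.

Change = (95.6 − 85.4) / 85.4 × 100
       = 10.2 / 85.4 × 100 = 11.9438%

11.94%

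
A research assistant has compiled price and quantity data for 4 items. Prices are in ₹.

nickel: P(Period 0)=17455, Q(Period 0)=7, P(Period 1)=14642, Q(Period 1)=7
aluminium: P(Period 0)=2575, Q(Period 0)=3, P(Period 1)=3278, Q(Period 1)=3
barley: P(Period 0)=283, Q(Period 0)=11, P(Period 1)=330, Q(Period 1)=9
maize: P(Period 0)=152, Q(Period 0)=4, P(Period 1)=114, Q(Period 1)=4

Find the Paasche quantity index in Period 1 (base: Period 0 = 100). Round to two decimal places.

Paasche quantity index uses current-period prices as weights.
ΣP(Period 1)·Q(Period 1) = 14642×7 + 3278×3 + 330×9 + 114×4 = 102494 + 9834 + 2970 + 456 = 115754
ΣP(Period 1)·Q(Period 0) = 14642×7 + 3278×3 + 330×11 + 114×4 = 102494 + 9834 + 3630 + 456 = 116414
Index = 115754 / 116414 × 100 = 99.4331

99.43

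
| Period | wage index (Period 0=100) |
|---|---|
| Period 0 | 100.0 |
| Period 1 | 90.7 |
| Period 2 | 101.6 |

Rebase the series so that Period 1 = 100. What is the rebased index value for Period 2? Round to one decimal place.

112.0

Rebased(Period 2) = 101.6 / 90.7 × 100 = 112.0176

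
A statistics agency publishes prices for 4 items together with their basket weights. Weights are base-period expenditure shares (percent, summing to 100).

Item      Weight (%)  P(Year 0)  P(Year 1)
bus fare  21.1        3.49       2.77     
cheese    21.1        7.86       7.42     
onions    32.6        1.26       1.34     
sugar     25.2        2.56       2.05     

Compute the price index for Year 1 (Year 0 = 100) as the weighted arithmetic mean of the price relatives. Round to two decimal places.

91.52

bus fare: 21.1 × (2.77/3.49) = 21.1 × 0.793696 = 16.7470
cheese: 21.1 × (7.42/7.86) = 21.1 × 0.944020 = 19.9188
onions: 32.6 × (1.34/1.26) = 32.6 × 1.063492 = 34.6698
sugar: 25.2 × (2.05/2.56) = 25.2 × 0.800781 = 20.1797
Index = Σ wᵢ·(p₁ᵢ/p₀ᵢ) = 16.7470 + 19.9188 + 34.6698 + 20.1797 = 91.5153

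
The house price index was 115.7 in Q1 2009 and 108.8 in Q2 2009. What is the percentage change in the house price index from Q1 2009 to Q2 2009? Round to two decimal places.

-5.96%

Change = (108.8 − 115.7) / 115.7 × 100
       = -6.9 / 115.7 × 100 = -5.9637%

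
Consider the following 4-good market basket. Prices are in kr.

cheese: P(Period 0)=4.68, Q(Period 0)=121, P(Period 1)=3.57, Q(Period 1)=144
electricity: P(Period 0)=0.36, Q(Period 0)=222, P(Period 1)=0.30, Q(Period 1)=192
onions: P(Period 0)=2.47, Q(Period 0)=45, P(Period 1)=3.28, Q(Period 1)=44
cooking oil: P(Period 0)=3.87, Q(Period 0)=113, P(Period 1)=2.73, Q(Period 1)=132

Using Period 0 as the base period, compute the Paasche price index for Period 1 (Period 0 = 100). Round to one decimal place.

Paasche price index uses current-period quantities as weights.
ΣP(Period 1)·Q(Period 1) = 3.57×144 + 0.30×192 + 3.28×44 + 2.73×132 = 514.08 + 57.6 + 144.32 + 360.36 = 1076.36
ΣP(Period 0)·Q(Period 1) = 4.68×144 + 0.36×192 + 2.47×44 + 3.87×132 = 673.92 + 69.12 + 108.68 + 510.84 = 1362.56
Index = 1076.36 / 1362.56 × 100 = 78.9954

79.0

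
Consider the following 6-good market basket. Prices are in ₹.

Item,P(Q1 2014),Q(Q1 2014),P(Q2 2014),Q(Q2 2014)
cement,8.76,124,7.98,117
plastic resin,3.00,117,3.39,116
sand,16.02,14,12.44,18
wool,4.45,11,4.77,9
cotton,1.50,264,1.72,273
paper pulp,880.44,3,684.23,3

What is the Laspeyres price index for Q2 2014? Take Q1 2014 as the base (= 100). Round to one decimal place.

86.8

Laspeyres price index uses base-period quantities as weights.
ΣP(Q2 2014)·Q(Q1 2014) = 7.98×124 + 3.39×117 + 12.44×14 + 4.77×11 + 1.72×264 + 684.23×3 = 989.52 + 396.63 + 174.16 + 52.47 + 454.08 + 2052.69 = 4119.55
ΣP(Q1 2014)·Q(Q1 2014) = 8.76×124 + 3.00×117 + 16.02×14 + 4.45×11 + 1.50×264 + 880.44×3 = 1086.24 + 351 + 224.28 + 48.95 + 396 + 2641.32 = 4747.79
Index = 4119.55 / 4747.79 × 100 = 86.7677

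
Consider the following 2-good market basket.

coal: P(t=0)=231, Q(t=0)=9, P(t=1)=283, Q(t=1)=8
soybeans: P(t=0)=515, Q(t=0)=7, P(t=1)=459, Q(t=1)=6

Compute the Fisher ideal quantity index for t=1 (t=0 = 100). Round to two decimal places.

87.00

Laspeyres component (base-period weights):
ΣP(t=0)Q(t=1) = 231×8 + 515×6 = 1848 + 3090 = 4938
ΣP(t=0)Q(t=0) = 231×9 + 515×7 = 2079 + 3605 = 5684
L = 4938 / 5684 × 100 = 86.8754
Paasche component (current-period weights):
ΣP(t=1)Q(t=1) = 283×8 + 459×6 = 2264 + 2754 = 5018
ΣP(t=1)Q(t=0) = 283×9 + 459×7 = 2547 + 3213 = 5760
P = 5018 / 5760 × 100 = 87.1181
Fisher = √(L × P) = √(86.8754 × 87.1181) = 86.9967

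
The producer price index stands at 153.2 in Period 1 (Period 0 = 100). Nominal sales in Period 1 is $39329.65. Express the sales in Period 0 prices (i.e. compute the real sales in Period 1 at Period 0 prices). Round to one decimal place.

Real = Nominal ÷ (Index/100) = 39329.65 ÷ (153.2/100)
     = 39329.65 ÷ 1.532 = 25672.0953

25672.1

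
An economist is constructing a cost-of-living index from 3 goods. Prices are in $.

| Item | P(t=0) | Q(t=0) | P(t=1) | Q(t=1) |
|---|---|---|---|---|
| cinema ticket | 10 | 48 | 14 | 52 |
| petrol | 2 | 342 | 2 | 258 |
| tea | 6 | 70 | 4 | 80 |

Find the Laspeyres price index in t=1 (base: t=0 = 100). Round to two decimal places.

Laspeyres price index uses base-period quantities as weights.
ΣP(t=1)·Q(t=0) = 14×48 + 2×342 + 4×70 = 672 + 684 + 280 = 1636
ΣP(t=0)·Q(t=0) = 10×48 + 2×342 + 6×70 = 480 + 684 + 420 = 1584
Index = 1636 / 1584 × 100 = 103.2828

103.28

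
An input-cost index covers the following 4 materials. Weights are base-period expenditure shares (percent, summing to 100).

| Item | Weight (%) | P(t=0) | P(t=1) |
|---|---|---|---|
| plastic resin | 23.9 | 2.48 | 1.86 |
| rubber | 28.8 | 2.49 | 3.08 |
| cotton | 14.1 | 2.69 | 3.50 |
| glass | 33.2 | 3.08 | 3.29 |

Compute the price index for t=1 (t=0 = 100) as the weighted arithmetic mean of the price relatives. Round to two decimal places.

107.36

plastic resin: 23.9 × (1.86/2.48) = 23.9 × 0.750000 = 17.9250
rubber: 28.8 × (3.08/2.49) = 28.8 × 1.236948 = 35.6241
cotton: 14.1 × (3.50/2.69) = 14.1 × 1.301115 = 18.3457
glass: 33.2 × (3.29/3.08) = 33.2 × 1.068182 = 35.4636
Index = Σ wᵢ·(p₁ᵢ/p₀ᵢ) = 17.9250 + 35.6241 + 18.3457 + 35.4636 = 107.3585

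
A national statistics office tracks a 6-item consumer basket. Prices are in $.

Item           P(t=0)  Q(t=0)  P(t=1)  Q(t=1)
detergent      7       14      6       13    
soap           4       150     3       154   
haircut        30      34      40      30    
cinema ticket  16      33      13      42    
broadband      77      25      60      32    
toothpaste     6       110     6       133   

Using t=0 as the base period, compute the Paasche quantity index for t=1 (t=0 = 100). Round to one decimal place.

Paasche quantity index uses current-period prices as weights.
ΣP(t=1)·Q(t=1) = 6×13 + 3×154 + 40×30 + 13×42 + 60×32 + 6×133 = 78 + 462 + 1200 + 546 + 1920 + 798 = 5004
ΣP(t=1)·Q(t=0) = 6×14 + 3×150 + 40×34 + 13×33 + 60×25 + 6×110 = 84 + 450 + 1360 + 429 + 1500 + 660 = 4483
Index = 5004 / 4483 × 100 = 111.6217

111.6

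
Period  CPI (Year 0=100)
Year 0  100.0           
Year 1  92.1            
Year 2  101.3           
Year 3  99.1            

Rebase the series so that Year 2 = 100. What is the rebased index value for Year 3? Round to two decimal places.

97.83

Rebased(Year 3) = 99.1 / 101.3 × 100 = 97.8282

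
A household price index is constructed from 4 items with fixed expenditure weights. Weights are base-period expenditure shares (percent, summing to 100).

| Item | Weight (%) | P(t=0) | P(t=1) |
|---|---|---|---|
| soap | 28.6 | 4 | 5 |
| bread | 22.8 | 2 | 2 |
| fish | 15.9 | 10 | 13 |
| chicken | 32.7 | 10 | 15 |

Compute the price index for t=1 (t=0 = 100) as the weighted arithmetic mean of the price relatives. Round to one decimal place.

128.3

soap: 28.6 × (5/4) = 28.6 × 1.250000 = 35.7500
bread: 22.8 × (2/2) = 22.8 × 1.000000 = 22.8000
fish: 15.9 × (13/10) = 15.9 × 1.300000 = 20.6700
chicken: 32.7 × (15/10) = 32.7 × 1.500000 = 49.0500
Index = Σ wᵢ·(p₁ᵢ/p₀ᵢ) = 35.7500 + 22.8000 + 20.6700 + 49.0500 = 128.2700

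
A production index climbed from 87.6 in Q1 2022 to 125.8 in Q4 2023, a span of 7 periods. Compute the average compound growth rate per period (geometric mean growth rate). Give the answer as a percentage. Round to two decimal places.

5.31%

Growth factor = (125.8/87.6)^(1/7) = (1.436073)^(1/7) = 1.053062
Growth rate = 1.053062 − 1 = 0.053062 = 5.3062%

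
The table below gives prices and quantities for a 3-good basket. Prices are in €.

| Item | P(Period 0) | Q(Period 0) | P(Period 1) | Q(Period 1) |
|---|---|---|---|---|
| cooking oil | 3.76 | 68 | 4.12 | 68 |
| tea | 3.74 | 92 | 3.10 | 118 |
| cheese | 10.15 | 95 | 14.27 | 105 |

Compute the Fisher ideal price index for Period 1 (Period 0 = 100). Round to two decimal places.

122.23

Laspeyres component (base-period weights):
ΣP(Period 1)Q(Period 0) = 4.12×68 + 3.10×92 + 14.27×95 = 280.16 + 285.2 + 1355.65 = 1921.01
ΣP(Period 0)Q(Period 0) = 3.76×68 + 3.74×92 + 10.15×95 = 255.68 + 344.08 + 964.25 = 1564.01
L = 1921.01 / 1564.01 × 100 = 122.8259
Paasche component (current-period weights):
ΣP(Period 1)Q(Period 1) = 4.12×68 + 3.10×118 + 14.27×105 = 280.16 + 365.8 + 1498.35 = 2144.31
ΣP(Period 0)Q(Period 1) = 3.76×68 + 3.74×118 + 10.15×105 = 255.68 + 441.32 + 1065.75 = 1762.75
P = 2144.31 / 1762.75 × 100 = 121.6457
Fisher = √(L × P) = √(122.8259 × 121.6457) = 122.2344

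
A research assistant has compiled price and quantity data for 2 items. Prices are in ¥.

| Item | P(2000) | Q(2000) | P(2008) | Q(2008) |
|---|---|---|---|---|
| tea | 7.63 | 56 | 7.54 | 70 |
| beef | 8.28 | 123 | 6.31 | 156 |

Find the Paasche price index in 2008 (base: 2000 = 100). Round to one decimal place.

82.8

Paasche price index uses current-period quantities as weights.
ΣP(2008)·Q(2008) = 7.54×70 + 6.31×156 = 527.8 + 984.36 = 1512.16
ΣP(2000)·Q(2008) = 7.63×70 + 8.28×156 = 534.1 + 1291.68 = 1825.78
Index = 1512.16 / 1825.78 × 100 = 82.8227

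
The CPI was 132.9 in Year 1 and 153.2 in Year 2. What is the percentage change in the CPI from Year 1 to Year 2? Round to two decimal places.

15.27%

Change = (153.2 − 132.9) / 132.9 × 100
       = 20.3 / 132.9 × 100 = 15.2746%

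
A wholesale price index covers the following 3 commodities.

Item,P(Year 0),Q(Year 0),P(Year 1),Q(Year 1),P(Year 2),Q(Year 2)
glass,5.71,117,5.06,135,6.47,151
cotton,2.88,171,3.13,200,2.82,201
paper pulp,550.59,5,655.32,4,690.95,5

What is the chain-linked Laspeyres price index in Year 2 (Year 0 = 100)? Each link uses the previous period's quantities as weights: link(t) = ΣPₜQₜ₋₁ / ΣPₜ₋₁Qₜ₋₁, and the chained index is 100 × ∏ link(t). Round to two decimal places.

Link Year 0→Year 1:
ΣP(Year 1)Q(Year 0) = 5.06×117 + 3.13×171 + 655.32×5 = 592.02 + 535.23 + 3276.6 = 4403.85
ΣP(Year 0)Q(Year 0) = 5.71×117 + 2.88×171 + 550.59×5 = 668.07 + 492.48 + 2752.95 = 3913.5
link = 4403.85/3913.5 = 1.125297
Link Year 1→Year 2:
ΣP(Year 2)Q(Year 1) = 6.47×135 + 2.82×200 + 690.95×4 = 873.45 + 564 + 2763.8 = 4201.25
ΣP(Year 1)Q(Year 1) = 5.06×135 + 3.13×200 + 655.32×4 = 683.1 + 626 + 2621.28 = 3930.38
link = 4201.25/3930.38 = 1.068917
Chained index = 100 × 1.125297 × 1.068917 = 120.2849

120.28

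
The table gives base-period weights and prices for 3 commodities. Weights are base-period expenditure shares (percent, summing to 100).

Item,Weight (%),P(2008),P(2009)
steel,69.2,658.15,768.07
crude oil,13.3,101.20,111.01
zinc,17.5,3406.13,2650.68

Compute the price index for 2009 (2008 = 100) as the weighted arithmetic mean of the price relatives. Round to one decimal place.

109.0

steel: 69.2 × (768.07/658.15) = 69.2 × 1.167014 = 80.7573
crude oil: 13.3 × (111.01/101.20) = 13.3 × 1.096937 = 14.5893
zinc: 17.5 × (2650.68/3406.13) = 17.5 × 0.778209 = 13.6187
Index = Σ wᵢ·(p₁ᵢ/p₀ᵢ) = 80.7573 + 14.5893 + 13.6187 = 108.9653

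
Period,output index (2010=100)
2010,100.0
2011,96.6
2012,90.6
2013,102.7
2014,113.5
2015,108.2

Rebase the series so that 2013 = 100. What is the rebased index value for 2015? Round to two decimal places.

105.36

Rebased(2015) = 108.2 / 102.7 × 100 = 105.3554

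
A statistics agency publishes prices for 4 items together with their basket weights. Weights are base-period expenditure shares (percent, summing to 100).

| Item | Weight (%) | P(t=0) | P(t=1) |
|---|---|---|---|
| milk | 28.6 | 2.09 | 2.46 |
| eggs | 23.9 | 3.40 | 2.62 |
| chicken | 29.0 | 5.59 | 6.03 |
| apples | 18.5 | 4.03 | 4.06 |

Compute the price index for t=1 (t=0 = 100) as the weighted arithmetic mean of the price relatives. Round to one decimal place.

102.0

milk: 28.6 × (2.46/2.09) = 28.6 × 1.177033 = 33.6632
eggs: 23.9 × (2.62/3.40) = 23.9 × 0.770588 = 18.4171
chicken: 29.0 × (6.03/5.59) = 29.0 × 1.078712 = 31.2826
apples: 18.5 × (4.06/4.03) = 18.5 × 1.007444 = 18.6377
Index = Σ wᵢ·(p₁ᵢ/p₀ᵢ) = 33.6632 + 18.4171 + 31.2826 + 18.6377 = 102.0006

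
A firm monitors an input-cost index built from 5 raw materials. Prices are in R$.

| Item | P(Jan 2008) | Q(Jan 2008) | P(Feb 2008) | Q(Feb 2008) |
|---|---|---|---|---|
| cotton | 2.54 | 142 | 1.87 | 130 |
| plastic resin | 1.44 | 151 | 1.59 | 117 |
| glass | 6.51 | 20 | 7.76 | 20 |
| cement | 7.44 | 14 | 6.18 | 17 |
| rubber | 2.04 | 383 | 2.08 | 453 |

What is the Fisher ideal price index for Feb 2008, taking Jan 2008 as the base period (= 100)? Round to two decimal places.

97.01

Laspeyres component (base-period weights):
ΣP(Feb 2008)Q(Jan 2008) = 1.87×142 + 1.59×151 + 7.76×20 + 6.18×14 + 2.08×383 = 265.54 + 240.09 + 155.2 + 86.52 + 796.64 = 1543.99
ΣP(Jan 2008)Q(Jan 2008) = 2.54×142 + 1.44×151 + 6.51×20 + 7.44×14 + 2.04×383 = 360.68 + 217.44 + 130.2 + 104.16 + 781.32 = 1593.8
L = 1543.99 / 1593.8 × 100 = 96.8748
Paasche component (current-period weights):
ΣP(Feb 2008)Q(Feb 2008) = 1.87×130 + 1.59×117 + 7.76×20 + 6.18×17 + 2.08×453 = 243.1 + 186.03 + 155.2 + 105.06 + 942.24 = 1631.63
ΣP(Jan 2008)Q(Feb 2008) = 2.54×130 + 1.44×117 + 6.51×20 + 7.44×17 + 2.04×453 = 330.2 + 168.48 + 130.2 + 126.48 + 924.12 = 1679.48
P = 1631.63 / 1679.48 × 100 = 97.1509
Fisher = √(L × P) = √(96.8748 × 97.1509) = 97.0127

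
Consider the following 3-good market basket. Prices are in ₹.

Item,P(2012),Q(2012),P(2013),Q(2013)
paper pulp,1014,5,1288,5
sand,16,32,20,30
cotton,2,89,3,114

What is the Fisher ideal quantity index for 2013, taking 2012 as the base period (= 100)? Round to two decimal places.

Laspeyres component (base-period weights):
ΣP(2012)Q(2013) = 1014×5 + 16×30 + 2×114 = 5070 + 480 + 228 = 5778
ΣP(2012)Q(2012) = 1014×5 + 16×32 + 2×89 = 5070 + 512 + 178 = 5760
L = 5778 / 5760 × 100 = 100.3125
Paasche component (current-period weights):
ΣP(2013)Q(2013) = 1288×5 + 20×30 + 3×114 = 6440 + 600 + 342 = 7382
ΣP(2013)Q(2012) = 1288×5 + 20×32 + 3×89 = 6440 + 640 + 267 = 7347
P = 7382 / 7347 × 100 = 100.4764
Fisher = √(L × P) = √(100.3125 × 100.4764) = 100.3944

100.39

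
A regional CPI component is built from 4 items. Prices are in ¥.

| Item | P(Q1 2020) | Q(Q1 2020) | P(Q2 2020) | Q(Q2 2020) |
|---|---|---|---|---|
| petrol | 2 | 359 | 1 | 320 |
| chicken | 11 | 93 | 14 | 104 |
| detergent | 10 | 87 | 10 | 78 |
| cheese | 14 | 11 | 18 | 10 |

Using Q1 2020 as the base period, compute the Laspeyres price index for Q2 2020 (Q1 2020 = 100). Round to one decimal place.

Laspeyres price index uses base-period quantities as weights.
ΣP(Q2 2020)·Q(Q1 2020) = 1×359 + 14×93 + 10×87 + 18×11 = 359 + 1302 + 870 + 198 = 2729
ΣP(Q1 2020)·Q(Q1 2020) = 2×359 + 11×93 + 10×87 + 14×11 = 718 + 1023 + 870 + 154 = 2765
Index = 2729 / 2765 × 100 = 98.6980

98.7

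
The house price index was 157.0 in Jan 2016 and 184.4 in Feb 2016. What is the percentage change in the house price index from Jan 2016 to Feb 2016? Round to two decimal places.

Change = (184.4 − 157.0) / 157.0 × 100
       = 27.4 / 157.0 × 100 = 17.4522%

17.45%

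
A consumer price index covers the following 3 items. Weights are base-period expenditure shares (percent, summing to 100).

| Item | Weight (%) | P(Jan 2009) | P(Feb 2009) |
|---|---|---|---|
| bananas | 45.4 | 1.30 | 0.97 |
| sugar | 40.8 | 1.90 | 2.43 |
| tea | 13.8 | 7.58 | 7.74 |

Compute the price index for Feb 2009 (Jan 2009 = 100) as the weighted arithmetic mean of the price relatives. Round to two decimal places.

bananas: 45.4 × (0.97/1.30) = 45.4 × 0.746154 = 33.8754
sugar: 40.8 × (2.43/1.90) = 40.8 × 1.278947 = 52.1811
tea: 13.8 × (7.74/7.58) = 13.8 × 1.021108 = 14.0913
Index = Σ wᵢ·(p₁ᵢ/p₀ᵢ) = 33.8754 + 52.1811 + 14.0913 = 100.1477

100.15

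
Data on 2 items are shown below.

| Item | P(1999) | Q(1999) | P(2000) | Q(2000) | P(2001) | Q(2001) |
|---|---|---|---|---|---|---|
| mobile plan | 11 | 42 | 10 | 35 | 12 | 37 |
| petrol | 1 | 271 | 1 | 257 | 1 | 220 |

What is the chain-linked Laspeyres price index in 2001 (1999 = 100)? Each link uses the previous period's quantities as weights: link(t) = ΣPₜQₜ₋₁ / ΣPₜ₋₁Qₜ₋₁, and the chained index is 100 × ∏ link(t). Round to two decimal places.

105.14

Link 1999→2000:
ΣP(2000)Q(1999) = 10×42 + 1×271 = 420 + 271 = 691
ΣP(1999)Q(1999) = 11×42 + 1×271 = 462 + 271 = 733
link = 691/733 = 0.942701
Link 2000→2001:
ΣP(2001)Q(2000) = 12×35 + 1×257 = 420 + 257 = 677
ΣP(2000)Q(2000) = 10×35 + 1×257 = 350 + 257 = 607
link = 677/607 = 1.115321
Chained index = 100 × 0.942701 × 1.115321 = 105.1415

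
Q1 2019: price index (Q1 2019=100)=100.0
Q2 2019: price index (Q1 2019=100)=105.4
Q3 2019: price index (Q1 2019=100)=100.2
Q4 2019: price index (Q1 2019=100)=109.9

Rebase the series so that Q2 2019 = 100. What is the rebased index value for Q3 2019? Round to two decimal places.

95.07

Rebased(Q3 2019) = 100.2 / 105.4 × 100 = 95.0664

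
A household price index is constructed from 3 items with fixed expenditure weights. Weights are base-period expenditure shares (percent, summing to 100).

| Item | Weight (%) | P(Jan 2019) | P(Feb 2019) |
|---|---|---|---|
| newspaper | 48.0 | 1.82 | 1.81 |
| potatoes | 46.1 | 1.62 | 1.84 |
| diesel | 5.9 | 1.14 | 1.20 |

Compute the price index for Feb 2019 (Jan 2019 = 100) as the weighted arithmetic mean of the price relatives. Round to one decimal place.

newspaper: 48.0 × (1.81/1.82) = 48.0 × 0.994505 = 47.7363
potatoes: 46.1 × (1.84/1.62) = 46.1 × 1.135802 = 52.3605
diesel: 5.9 × (1.20/1.14) = 5.9 × 1.052632 = 6.2105
Index = Σ wᵢ·(p₁ᵢ/p₀ᵢ) = 47.7363 + 52.3605 + 6.2105 = 106.3073

106.3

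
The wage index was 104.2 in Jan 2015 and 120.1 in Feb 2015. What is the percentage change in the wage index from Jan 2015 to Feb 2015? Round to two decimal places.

15.26%

Change = (120.1 − 104.2) / 104.2 × 100
       = 15.9 / 104.2 × 100 = 15.2591%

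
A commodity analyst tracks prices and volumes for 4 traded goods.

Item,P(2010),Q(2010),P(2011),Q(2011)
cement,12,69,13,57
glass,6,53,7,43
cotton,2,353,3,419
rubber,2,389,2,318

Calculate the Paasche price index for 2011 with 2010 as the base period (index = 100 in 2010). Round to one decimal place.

121.5

Paasche price index uses current-period quantities as weights.
ΣP(2011)·Q(2011) = 13×57 + 7×43 + 3×419 + 2×318 = 741 + 301 + 1257 + 636 = 2935
ΣP(2010)·Q(2011) = 12×57 + 6×43 + 2×419 + 2×318 = 684 + 258 + 838 + 636 = 2416
Index = 2935 / 2416 × 100 = 121.4818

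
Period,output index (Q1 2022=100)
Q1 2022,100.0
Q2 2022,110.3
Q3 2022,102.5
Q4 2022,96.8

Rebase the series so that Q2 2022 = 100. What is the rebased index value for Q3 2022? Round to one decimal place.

Rebased(Q3 2022) = 102.5 / 110.3 × 100 = 92.9284

92.9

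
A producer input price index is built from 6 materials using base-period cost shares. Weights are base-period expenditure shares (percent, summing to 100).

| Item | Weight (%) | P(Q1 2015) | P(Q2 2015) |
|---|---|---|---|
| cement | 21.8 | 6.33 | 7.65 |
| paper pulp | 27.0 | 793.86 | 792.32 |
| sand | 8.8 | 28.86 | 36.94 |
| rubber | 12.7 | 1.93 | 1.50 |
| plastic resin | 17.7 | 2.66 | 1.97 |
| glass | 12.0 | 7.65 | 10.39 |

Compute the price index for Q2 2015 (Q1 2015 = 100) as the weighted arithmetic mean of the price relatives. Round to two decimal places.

cement: 21.8 × (7.65/6.33) = 21.8 × 1.208531 = 26.3460
paper pulp: 27.0 × (792.32/793.86) = 27.0 × 0.998060 = 26.9476
sand: 8.8 × (36.94/28.86) = 8.8 × 1.279972 = 11.2638
rubber: 12.7 × (1.50/1.93) = 12.7 × 0.777202 = 9.8705
plastic resin: 17.7 × (1.97/2.66) = 17.7 × 0.740602 = 13.1086
glass: 12.0 × (10.39/7.65) = 12.0 × 1.358170 = 16.2980
Index = Σ wᵢ·(p₁ᵢ/p₀ᵢ) = 26.3460 + 26.9476 + 11.2638 + 9.8705 + 13.1086 + 16.2980 = 103.8345

103.83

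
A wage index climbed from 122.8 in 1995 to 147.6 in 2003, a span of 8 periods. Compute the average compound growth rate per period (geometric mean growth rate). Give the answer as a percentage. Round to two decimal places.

Growth factor = (147.6/122.8)^(1/8) = (1.201954)^(1/8) = 1.023260
Growth rate = 1.023260 − 1 = 0.023260 = 2.3260%

2.33%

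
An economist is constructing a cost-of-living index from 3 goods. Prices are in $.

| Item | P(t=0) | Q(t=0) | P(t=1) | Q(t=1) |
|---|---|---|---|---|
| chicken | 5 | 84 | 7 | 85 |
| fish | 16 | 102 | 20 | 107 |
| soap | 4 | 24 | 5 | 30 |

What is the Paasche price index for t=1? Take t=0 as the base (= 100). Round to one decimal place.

Paasche price index uses current-period quantities as weights.
ΣP(t=1)·Q(t=1) = 7×85 + 20×107 + 5×30 = 595 + 2140 + 150 = 2885
ΣP(t=0)·Q(t=1) = 5×85 + 16×107 + 4×30 = 425 + 1712 + 120 = 2257
Index = 2885 / 2257 × 100 = 127.8245

127.8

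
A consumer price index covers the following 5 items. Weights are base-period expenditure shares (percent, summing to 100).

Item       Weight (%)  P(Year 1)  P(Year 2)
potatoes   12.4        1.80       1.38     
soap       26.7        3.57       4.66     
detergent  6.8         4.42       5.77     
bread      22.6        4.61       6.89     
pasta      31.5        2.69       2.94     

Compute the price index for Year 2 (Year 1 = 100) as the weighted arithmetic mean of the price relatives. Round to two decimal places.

potatoes: 12.4 × (1.38/1.80) = 12.4 × 0.766667 = 9.5067
soap: 26.7 × (4.66/3.57) = 26.7 × 1.305322 = 34.8521
detergent: 6.8 × (5.77/4.42) = 6.8 × 1.305430 = 8.8769
bread: 22.6 × (6.89/4.61) = 22.6 × 1.494577 = 33.7774
pasta: 31.5 × (2.94/2.69) = 31.5 × 1.092937 = 34.4275
Index = Σ wᵢ·(p₁ᵢ/p₀ᵢ) = 9.5067 + 34.8521 + 8.8769 + 33.7774 + 34.4275 = 121.4406

121.44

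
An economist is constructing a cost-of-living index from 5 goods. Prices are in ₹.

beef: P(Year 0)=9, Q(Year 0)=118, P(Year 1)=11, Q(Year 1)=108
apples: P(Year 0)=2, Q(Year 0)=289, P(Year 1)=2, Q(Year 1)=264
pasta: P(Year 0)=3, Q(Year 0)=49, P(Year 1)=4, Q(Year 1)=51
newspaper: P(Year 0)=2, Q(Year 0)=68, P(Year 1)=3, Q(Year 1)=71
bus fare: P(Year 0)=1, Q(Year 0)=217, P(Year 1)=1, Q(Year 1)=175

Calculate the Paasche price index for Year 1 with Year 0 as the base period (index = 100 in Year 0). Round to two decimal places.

117.16

Paasche price index uses current-period quantities as weights.
ΣP(Year 1)·Q(Year 1) = 11×108 + 2×264 + 4×51 + 3×71 + 1×175 = 1188 + 528 + 204 + 213 + 175 = 2308
ΣP(Year 0)·Q(Year 1) = 9×108 + 2×264 + 3×51 + 2×71 + 1×175 = 972 + 528 + 153 + 142 + 175 = 1970
Index = 2308 / 1970 × 100 = 117.1574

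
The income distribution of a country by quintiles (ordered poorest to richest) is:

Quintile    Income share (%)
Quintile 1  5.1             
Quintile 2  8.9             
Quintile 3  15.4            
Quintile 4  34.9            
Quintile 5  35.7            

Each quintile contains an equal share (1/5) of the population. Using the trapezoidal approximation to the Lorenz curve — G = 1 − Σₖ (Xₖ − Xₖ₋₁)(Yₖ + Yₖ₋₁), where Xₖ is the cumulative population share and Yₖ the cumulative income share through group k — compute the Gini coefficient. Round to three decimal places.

Cumulative income shares Yₖ: 0.0510, 0.1400, 0.2940, 0.6430, 1.0000
Σ (Xₖ−Xₖ₋₁)(Yₖ+Yₖ₋₁) = (1/5)(0.0510+0.0000) + (1/5)(0.1400+0.0510) + (1/5)(0.2940+0.1400) + (1/5)(0.6430+0.2940) + (1/5)(1.0000+0.6430)
  = 0.0102 + 0.0382 + 0.0868 + 0.1874 + 0.3286 = 0.6512
G = 1 − 0.6512 = 0.3488

0.349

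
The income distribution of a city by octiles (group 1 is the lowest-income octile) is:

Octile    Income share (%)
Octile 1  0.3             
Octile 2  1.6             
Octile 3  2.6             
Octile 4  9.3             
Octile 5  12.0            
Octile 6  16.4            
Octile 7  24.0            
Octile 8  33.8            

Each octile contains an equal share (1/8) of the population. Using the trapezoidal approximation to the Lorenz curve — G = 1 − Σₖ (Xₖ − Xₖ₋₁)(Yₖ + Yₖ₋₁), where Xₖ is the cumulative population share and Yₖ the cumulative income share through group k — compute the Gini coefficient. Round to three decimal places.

Cumulative income shares Yₖ: 0.0030, 0.0190, 0.0450, 0.1380, 0.2580, 0.4220, 0.6620, 1.0000
Σ (Xₖ−Xₖ₋₁)(Yₖ+Yₖ₋₁) = (1/8)(0.0030+0.0000) + (1/8)(0.0190+0.0030) + (1/8)(0.0450+0.0190) + (1/8)(0.1380+0.0450) + (1/8)(0.2580+0.1380) + (1/8)(0.4220+0.2580) + (1/8)(0.6620+0.4220) + (1/8)(1.0000+0.6620)
  = 0.0004 + 0.0027 + 0.0080 + 0.0229 + 0.0495 + 0.0850 + 0.1355 + 0.2077 = 0.5117
G = 1 − 0.5117 = 0.4883

0.488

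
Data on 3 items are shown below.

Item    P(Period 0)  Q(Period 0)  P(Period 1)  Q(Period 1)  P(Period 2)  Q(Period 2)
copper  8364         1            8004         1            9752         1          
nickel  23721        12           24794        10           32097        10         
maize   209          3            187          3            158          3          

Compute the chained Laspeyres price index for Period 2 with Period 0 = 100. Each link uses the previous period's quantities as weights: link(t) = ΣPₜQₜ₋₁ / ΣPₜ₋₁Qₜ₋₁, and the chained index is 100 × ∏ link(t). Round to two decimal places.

Link Period 0→Period 1:
ΣP(Period 1)Q(Period 0) = 8004×1 + 24794×12 + 187×3 = 8004 + 297528 + 561 = 306093
ΣP(Period 0)Q(Period 0) = 8364×1 + 23721×12 + 209×3 = 8364 + 284652 + 627 = 293643
link = 306093/293643 = 1.042398
Link Period 1→Period 2:
ΣP(Period 2)Q(Period 1) = 9752×1 + 32097×10 + 158×3 = 9752 + 320970 + 474 = 331196
ΣP(Period 1)Q(Period 1) = 8004×1 + 24794×10 + 187×3 = 8004 + 247940 + 561 = 256505
link = 331196/256505 = 1.291187
Chained index = 100 × 1.042398 × 1.291187 = 134.5932

134.59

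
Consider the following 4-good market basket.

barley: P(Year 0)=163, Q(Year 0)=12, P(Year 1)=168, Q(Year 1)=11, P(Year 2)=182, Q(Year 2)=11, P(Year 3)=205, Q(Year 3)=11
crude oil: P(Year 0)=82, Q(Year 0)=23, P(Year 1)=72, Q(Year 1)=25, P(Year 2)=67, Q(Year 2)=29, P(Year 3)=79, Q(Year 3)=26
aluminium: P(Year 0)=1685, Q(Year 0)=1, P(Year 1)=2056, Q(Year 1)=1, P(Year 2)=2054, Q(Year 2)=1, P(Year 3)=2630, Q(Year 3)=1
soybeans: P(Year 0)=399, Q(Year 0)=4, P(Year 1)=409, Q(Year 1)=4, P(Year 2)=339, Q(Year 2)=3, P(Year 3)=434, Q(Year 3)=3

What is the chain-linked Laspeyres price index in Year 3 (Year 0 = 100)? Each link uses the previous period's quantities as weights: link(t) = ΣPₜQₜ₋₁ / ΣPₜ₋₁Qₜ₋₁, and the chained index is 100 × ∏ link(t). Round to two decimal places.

120.62

Link Year 0→Year 1:
ΣP(Year 1)Q(Year 0) = 168×12 + 72×23 + 2056×1 + 409×4 = 2016 + 1656 + 2056 + 1636 = 7364
ΣP(Year 0)Q(Year 0) = 163×12 + 82×23 + 1685×1 + 399×4 = 1956 + 1886 + 1685 + 1596 = 7123
link = 7364/7123 = 1.033834
Link Year 1→Year 2:
ΣP(Year 2)Q(Year 1) = 182×11 + 67×25 + 2054×1 + 339×4 = 2002 + 1675 + 2054 + 1356 = 7087
ΣP(Year 1)Q(Year 1) = 168×11 + 72×25 + 2056×1 + 409×4 = 1848 + 1800 + 2056 + 1636 = 7340
link = 7087/7340 = 0.965531
Link Year 2→Year 3:
ΣP(Year 3)Q(Year 2) = 205×11 + 79×29 + 2630×1 + 434×3 = 2255 + 2291 + 2630 + 1302 = 8478
ΣP(Year 2)Q(Year 2) = 182×11 + 67×29 + 2054×1 + 339×3 = 2002 + 1943 + 2054 + 1017 = 7016
link = 8478/7016 = 1.208381
Chained index = 100 × 1.033834 × 0.965531 × 1.208381 = 120.6205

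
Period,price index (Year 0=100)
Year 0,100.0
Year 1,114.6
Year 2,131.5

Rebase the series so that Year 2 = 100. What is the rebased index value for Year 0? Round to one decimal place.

76.0

Rebased(Year 0) = 100.0 / 131.5 × 100 = 76.0456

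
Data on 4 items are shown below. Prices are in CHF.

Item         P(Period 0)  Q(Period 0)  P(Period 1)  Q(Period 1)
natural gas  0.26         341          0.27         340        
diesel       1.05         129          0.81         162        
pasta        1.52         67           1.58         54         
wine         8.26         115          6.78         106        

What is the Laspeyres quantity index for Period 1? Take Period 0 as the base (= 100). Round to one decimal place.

95.3

Laspeyres quantity index uses base-period prices as weights.
ΣP(Period 0)·Q(Period 1) = 0.26×340 + 1.05×162 + 1.52×54 + 8.26×106 = 88.4 + 170.1 + 82.08 + 875.56 = 1216.14
ΣP(Period 0)·Q(Period 0) = 0.26×341 + 1.05×129 + 1.52×67 + 8.26×115 = 88.66 + 135.45 + 101.84 + 949.9 = 1275.85
Index = 1216.14 / 1275.85 × 100 = 95.3200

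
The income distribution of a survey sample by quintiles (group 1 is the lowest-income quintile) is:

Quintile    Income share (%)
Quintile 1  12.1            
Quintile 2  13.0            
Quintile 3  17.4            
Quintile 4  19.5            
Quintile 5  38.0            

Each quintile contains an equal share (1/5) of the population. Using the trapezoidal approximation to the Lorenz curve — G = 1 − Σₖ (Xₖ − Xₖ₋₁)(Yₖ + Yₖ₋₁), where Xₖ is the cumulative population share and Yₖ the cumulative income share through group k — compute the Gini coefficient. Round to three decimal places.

0.233

Cumulative income shares Yₖ: 0.1210, 0.2510, 0.4250, 0.6200, 1.0000
Σ (Xₖ−Xₖ₋₁)(Yₖ+Yₖ₋₁) = (1/5)(0.1210+0.0000) + (1/5)(0.2510+0.1210) + (1/5)(0.4250+0.2510) + (1/5)(0.6200+0.4250) + (1/5)(1.0000+0.6200)
  = 0.0242 + 0.0744 + 0.1352 + 0.2090 + 0.3240 = 0.7668
G = 1 − 0.7668 = 0.2332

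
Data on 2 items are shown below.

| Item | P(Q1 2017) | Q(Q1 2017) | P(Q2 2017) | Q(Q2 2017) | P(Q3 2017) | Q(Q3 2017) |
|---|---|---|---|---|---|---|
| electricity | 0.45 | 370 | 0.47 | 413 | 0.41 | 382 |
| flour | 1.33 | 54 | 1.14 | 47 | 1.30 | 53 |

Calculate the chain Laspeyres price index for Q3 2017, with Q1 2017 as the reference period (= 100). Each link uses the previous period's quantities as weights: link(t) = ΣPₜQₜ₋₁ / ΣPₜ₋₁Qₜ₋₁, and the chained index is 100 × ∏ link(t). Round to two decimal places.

91.92

Link Q1 2017→Q2 2017:
ΣP(Q2 2017)Q(Q1 2017) = 0.47×370 + 1.14×54 = 173.9 + 61.56 = 235.46
ΣP(Q1 2017)Q(Q1 2017) = 0.45×370 + 1.33×54 = 166.5 + 71.82 = 238.32
link = 235.46/238.32 = 0.987999
Link Q2 2017→Q3 2017:
ΣP(Q3 2017)Q(Q2 2017) = 0.41×413 + 1.30×47 = 169.33 + 61.1 = 230.43
ΣP(Q2 2017)Q(Q2 2017) = 0.47×413 + 1.14×47 = 194.11 + 53.58 = 247.69
link = 230.43/247.69 = 0.930316
Chained index = 100 × 0.987999 × 0.930316 = 91.9152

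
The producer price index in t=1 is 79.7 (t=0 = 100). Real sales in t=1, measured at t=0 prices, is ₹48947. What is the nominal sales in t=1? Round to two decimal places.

Nominal = Real × (Index/100) = 48947 × (79.7/100)
        = 48947 × 0.797 = 39010.7590

39010.76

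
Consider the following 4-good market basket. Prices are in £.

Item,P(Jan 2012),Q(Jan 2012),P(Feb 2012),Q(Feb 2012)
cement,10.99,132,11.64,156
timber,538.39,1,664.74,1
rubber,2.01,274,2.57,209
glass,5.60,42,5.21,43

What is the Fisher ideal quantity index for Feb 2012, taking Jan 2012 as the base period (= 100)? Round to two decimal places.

Laspeyres component (base-period weights):
ΣP(Jan 2012)Q(Feb 2012) = 10.99×156 + 538.39×1 + 2.01×209 + 5.60×43 = 1714.44 + 538.39 + 420.09 + 240.8 = 2913.72
ΣP(Jan 2012)Q(Jan 2012) = 10.99×132 + 538.39×1 + 2.01×274 + 5.60×42 = 1450.68 + 538.39 + 550.74 + 235.2 = 2775.01
L = 2913.72 / 2775.01 × 100 = 104.9985
Paasche component (current-period weights):
ΣP(Feb 2012)Q(Feb 2012) = 11.64×156 + 664.74×1 + 2.57×209 + 5.21×43 = 1815.84 + 664.74 + 537.13 + 224.03 = 3241.74
ΣP(Feb 2012)Q(Jan 2012) = 11.64×132 + 664.74×1 + 2.57×274 + 5.21×42 = 1536.48 + 664.74 + 704.18 + 218.82 = 3124.22
P = 3241.74 / 3124.22 × 100 = 103.7616
Fisher = √(L × P) = √(104.9985 × 103.7616) = 104.3782

104.38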